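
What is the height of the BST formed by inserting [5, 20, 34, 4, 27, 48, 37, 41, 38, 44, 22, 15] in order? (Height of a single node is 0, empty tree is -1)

Insertion order: [5, 20, 34, 4, 27, 48, 37, 41, 38, 44, 22, 15]
Tree (level-order array): [5, 4, 20, None, None, 15, 34, None, None, 27, 48, 22, None, 37, None, None, None, None, 41, 38, 44]
Compute height bottom-up (empty subtree = -1):
  height(4) = 1 + max(-1, -1) = 0
  height(15) = 1 + max(-1, -1) = 0
  height(22) = 1 + max(-1, -1) = 0
  height(27) = 1 + max(0, -1) = 1
  height(38) = 1 + max(-1, -1) = 0
  height(44) = 1 + max(-1, -1) = 0
  height(41) = 1 + max(0, 0) = 1
  height(37) = 1 + max(-1, 1) = 2
  height(48) = 1 + max(2, -1) = 3
  height(34) = 1 + max(1, 3) = 4
  height(20) = 1 + max(0, 4) = 5
  height(5) = 1 + max(0, 5) = 6
Height = 6


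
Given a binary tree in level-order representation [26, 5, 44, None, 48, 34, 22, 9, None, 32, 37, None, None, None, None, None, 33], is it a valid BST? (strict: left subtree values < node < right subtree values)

Level-order array: [26, 5, 44, None, 48, 34, 22, 9, None, 32, 37, None, None, None, None, None, 33]
Validate using subtree bounds (lo, hi): at each node, require lo < value < hi,
then recurse left with hi=value and right with lo=value.
Preorder trace (stopping at first violation):
  at node 26 with bounds (-inf, +inf): OK
  at node 5 with bounds (-inf, 26): OK
  at node 48 with bounds (5, 26): VIOLATION
Node 48 violates its bound: not (5 < 48 < 26).
Result: Not a valid BST


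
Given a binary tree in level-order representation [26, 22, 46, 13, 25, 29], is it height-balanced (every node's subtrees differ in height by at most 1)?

Tree (level-order array): [26, 22, 46, 13, 25, 29]
Definition: a tree is height-balanced if, at every node, |h(left) - h(right)| <= 1 (empty subtree has height -1).
Bottom-up per-node check:
  node 13: h_left=-1, h_right=-1, diff=0 [OK], height=0
  node 25: h_left=-1, h_right=-1, diff=0 [OK], height=0
  node 22: h_left=0, h_right=0, diff=0 [OK], height=1
  node 29: h_left=-1, h_right=-1, diff=0 [OK], height=0
  node 46: h_left=0, h_right=-1, diff=1 [OK], height=1
  node 26: h_left=1, h_right=1, diff=0 [OK], height=2
All nodes satisfy the balance condition.
Result: Balanced


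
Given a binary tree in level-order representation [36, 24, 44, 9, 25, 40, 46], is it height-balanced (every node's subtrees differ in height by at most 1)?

Tree (level-order array): [36, 24, 44, 9, 25, 40, 46]
Definition: a tree is height-balanced if, at every node, |h(left) - h(right)| <= 1 (empty subtree has height -1).
Bottom-up per-node check:
  node 9: h_left=-1, h_right=-1, diff=0 [OK], height=0
  node 25: h_left=-1, h_right=-1, diff=0 [OK], height=0
  node 24: h_left=0, h_right=0, diff=0 [OK], height=1
  node 40: h_left=-1, h_right=-1, diff=0 [OK], height=0
  node 46: h_left=-1, h_right=-1, diff=0 [OK], height=0
  node 44: h_left=0, h_right=0, diff=0 [OK], height=1
  node 36: h_left=1, h_right=1, diff=0 [OK], height=2
All nodes satisfy the balance condition.
Result: Balanced


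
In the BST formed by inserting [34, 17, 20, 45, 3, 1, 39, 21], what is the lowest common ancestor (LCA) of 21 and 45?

Tree insertion order: [34, 17, 20, 45, 3, 1, 39, 21]
Tree (level-order array): [34, 17, 45, 3, 20, 39, None, 1, None, None, 21]
In a BST, the LCA of p=21, q=45 is the first node v on the
root-to-leaf path with p <= v <= q (go left if both < v, right if both > v).
Walk from root:
  at 34: 21 <= 34 <= 45, this is the LCA
LCA = 34


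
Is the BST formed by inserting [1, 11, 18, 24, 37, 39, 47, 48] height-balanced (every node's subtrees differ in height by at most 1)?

Tree (level-order array): [1, None, 11, None, 18, None, 24, None, 37, None, 39, None, 47, None, 48]
Definition: a tree is height-balanced if, at every node, |h(left) - h(right)| <= 1 (empty subtree has height -1).
Bottom-up per-node check:
  node 48: h_left=-1, h_right=-1, diff=0 [OK], height=0
  node 47: h_left=-1, h_right=0, diff=1 [OK], height=1
  node 39: h_left=-1, h_right=1, diff=2 [FAIL (|-1-1|=2 > 1)], height=2
  node 37: h_left=-1, h_right=2, diff=3 [FAIL (|-1-2|=3 > 1)], height=3
  node 24: h_left=-1, h_right=3, diff=4 [FAIL (|-1-3|=4 > 1)], height=4
  node 18: h_left=-1, h_right=4, diff=5 [FAIL (|-1-4|=5 > 1)], height=5
  node 11: h_left=-1, h_right=5, diff=6 [FAIL (|-1-5|=6 > 1)], height=6
  node 1: h_left=-1, h_right=6, diff=7 [FAIL (|-1-6|=7 > 1)], height=7
Node 39 violates the condition: |-1 - 1| = 2 > 1.
Result: Not balanced


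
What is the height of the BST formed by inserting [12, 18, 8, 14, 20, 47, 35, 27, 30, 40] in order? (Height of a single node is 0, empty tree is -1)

Insertion order: [12, 18, 8, 14, 20, 47, 35, 27, 30, 40]
Tree (level-order array): [12, 8, 18, None, None, 14, 20, None, None, None, 47, 35, None, 27, 40, None, 30]
Compute height bottom-up (empty subtree = -1):
  height(8) = 1 + max(-1, -1) = 0
  height(14) = 1 + max(-1, -1) = 0
  height(30) = 1 + max(-1, -1) = 0
  height(27) = 1 + max(-1, 0) = 1
  height(40) = 1 + max(-1, -1) = 0
  height(35) = 1 + max(1, 0) = 2
  height(47) = 1 + max(2, -1) = 3
  height(20) = 1 + max(-1, 3) = 4
  height(18) = 1 + max(0, 4) = 5
  height(12) = 1 + max(0, 5) = 6
Height = 6


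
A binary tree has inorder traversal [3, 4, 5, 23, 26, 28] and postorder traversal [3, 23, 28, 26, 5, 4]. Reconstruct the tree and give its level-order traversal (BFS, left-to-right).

Inorder:   [3, 4, 5, 23, 26, 28]
Postorder: [3, 23, 28, 26, 5, 4]
Algorithm: postorder visits root last, so walk postorder right-to-left;
each value is the root of the current inorder slice — split it at that
value, recurse on the right subtree first, then the left.
Recursive splits:
  root=4; inorder splits into left=[3], right=[5, 23, 26, 28]
  root=5; inorder splits into left=[], right=[23, 26, 28]
  root=26; inorder splits into left=[23], right=[28]
  root=28; inorder splits into left=[], right=[]
  root=23; inorder splits into left=[], right=[]
  root=3; inorder splits into left=[], right=[]
Reconstructed level-order: [4, 3, 5, 26, 23, 28]


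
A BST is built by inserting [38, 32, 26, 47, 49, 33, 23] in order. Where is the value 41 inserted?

Starting tree (level order): [38, 32, 47, 26, 33, None, 49, 23]
Insertion path: 38 -> 47
Result: insert 41 as left child of 47
Final tree (level order): [38, 32, 47, 26, 33, 41, 49, 23]


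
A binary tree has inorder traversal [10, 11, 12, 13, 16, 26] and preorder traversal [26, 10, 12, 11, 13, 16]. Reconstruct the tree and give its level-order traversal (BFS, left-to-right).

Inorder:  [10, 11, 12, 13, 16, 26]
Preorder: [26, 10, 12, 11, 13, 16]
Algorithm: preorder visits root first, so consume preorder in order;
for each root, split the current inorder slice at that value into
left-subtree inorder and right-subtree inorder, then recurse.
Recursive splits:
  root=26; inorder splits into left=[10, 11, 12, 13, 16], right=[]
  root=10; inorder splits into left=[], right=[11, 12, 13, 16]
  root=12; inorder splits into left=[11], right=[13, 16]
  root=11; inorder splits into left=[], right=[]
  root=13; inorder splits into left=[], right=[16]
  root=16; inorder splits into left=[], right=[]
Reconstructed level-order: [26, 10, 12, 11, 13, 16]


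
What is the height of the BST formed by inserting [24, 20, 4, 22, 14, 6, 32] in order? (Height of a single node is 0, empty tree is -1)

Insertion order: [24, 20, 4, 22, 14, 6, 32]
Tree (level-order array): [24, 20, 32, 4, 22, None, None, None, 14, None, None, 6]
Compute height bottom-up (empty subtree = -1):
  height(6) = 1 + max(-1, -1) = 0
  height(14) = 1 + max(0, -1) = 1
  height(4) = 1 + max(-1, 1) = 2
  height(22) = 1 + max(-1, -1) = 0
  height(20) = 1 + max(2, 0) = 3
  height(32) = 1 + max(-1, -1) = 0
  height(24) = 1 + max(3, 0) = 4
Height = 4


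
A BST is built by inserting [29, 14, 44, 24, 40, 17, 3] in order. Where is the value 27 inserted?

Starting tree (level order): [29, 14, 44, 3, 24, 40, None, None, None, 17]
Insertion path: 29 -> 14 -> 24
Result: insert 27 as right child of 24
Final tree (level order): [29, 14, 44, 3, 24, 40, None, None, None, 17, 27]


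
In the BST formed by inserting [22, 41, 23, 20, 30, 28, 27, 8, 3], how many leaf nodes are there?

Tree built from: [22, 41, 23, 20, 30, 28, 27, 8, 3]
Tree (level-order array): [22, 20, 41, 8, None, 23, None, 3, None, None, 30, None, None, 28, None, 27]
Rule: A leaf has 0 children.
Per-node child counts:
  node 22: 2 child(ren)
  node 20: 1 child(ren)
  node 8: 1 child(ren)
  node 3: 0 child(ren)
  node 41: 1 child(ren)
  node 23: 1 child(ren)
  node 30: 1 child(ren)
  node 28: 1 child(ren)
  node 27: 0 child(ren)
Matching nodes: [3, 27]
Count of leaf nodes: 2


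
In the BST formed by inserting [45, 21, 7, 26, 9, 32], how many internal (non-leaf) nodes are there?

Tree built from: [45, 21, 7, 26, 9, 32]
Tree (level-order array): [45, 21, None, 7, 26, None, 9, None, 32]
Rule: An internal node has at least one child.
Per-node child counts:
  node 45: 1 child(ren)
  node 21: 2 child(ren)
  node 7: 1 child(ren)
  node 9: 0 child(ren)
  node 26: 1 child(ren)
  node 32: 0 child(ren)
Matching nodes: [45, 21, 7, 26]
Count of internal (non-leaf) nodes: 4


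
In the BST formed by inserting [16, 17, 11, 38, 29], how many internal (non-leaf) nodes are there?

Tree built from: [16, 17, 11, 38, 29]
Tree (level-order array): [16, 11, 17, None, None, None, 38, 29]
Rule: An internal node has at least one child.
Per-node child counts:
  node 16: 2 child(ren)
  node 11: 0 child(ren)
  node 17: 1 child(ren)
  node 38: 1 child(ren)
  node 29: 0 child(ren)
Matching nodes: [16, 17, 38]
Count of internal (non-leaf) nodes: 3


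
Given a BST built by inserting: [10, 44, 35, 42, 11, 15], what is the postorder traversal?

Tree insertion order: [10, 44, 35, 42, 11, 15]
Tree (level-order array): [10, None, 44, 35, None, 11, 42, None, 15]
Postorder traversal: [15, 11, 42, 35, 44, 10]


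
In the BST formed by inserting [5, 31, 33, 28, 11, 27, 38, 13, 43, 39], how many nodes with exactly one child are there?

Tree built from: [5, 31, 33, 28, 11, 27, 38, 13, 43, 39]
Tree (level-order array): [5, None, 31, 28, 33, 11, None, None, 38, None, 27, None, 43, 13, None, 39]
Rule: These are nodes with exactly 1 non-null child.
Per-node child counts:
  node 5: 1 child(ren)
  node 31: 2 child(ren)
  node 28: 1 child(ren)
  node 11: 1 child(ren)
  node 27: 1 child(ren)
  node 13: 0 child(ren)
  node 33: 1 child(ren)
  node 38: 1 child(ren)
  node 43: 1 child(ren)
  node 39: 0 child(ren)
Matching nodes: [5, 28, 11, 27, 33, 38, 43]
Count of nodes with exactly one child: 7


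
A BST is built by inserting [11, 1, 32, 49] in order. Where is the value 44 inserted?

Starting tree (level order): [11, 1, 32, None, None, None, 49]
Insertion path: 11 -> 32 -> 49
Result: insert 44 as left child of 49
Final tree (level order): [11, 1, 32, None, None, None, 49, 44]


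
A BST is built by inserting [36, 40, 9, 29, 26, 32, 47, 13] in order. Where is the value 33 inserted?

Starting tree (level order): [36, 9, 40, None, 29, None, 47, 26, 32, None, None, 13]
Insertion path: 36 -> 9 -> 29 -> 32
Result: insert 33 as right child of 32
Final tree (level order): [36, 9, 40, None, 29, None, 47, 26, 32, None, None, 13, None, None, 33]


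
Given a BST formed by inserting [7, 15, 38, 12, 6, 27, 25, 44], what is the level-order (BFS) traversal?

Tree insertion order: [7, 15, 38, 12, 6, 27, 25, 44]
Tree (level-order array): [7, 6, 15, None, None, 12, 38, None, None, 27, 44, 25]
BFS from the root, enqueuing left then right child of each popped node:
  queue [7] -> pop 7, enqueue [6, 15], visited so far: [7]
  queue [6, 15] -> pop 6, enqueue [none], visited so far: [7, 6]
  queue [15] -> pop 15, enqueue [12, 38], visited so far: [7, 6, 15]
  queue [12, 38] -> pop 12, enqueue [none], visited so far: [7, 6, 15, 12]
  queue [38] -> pop 38, enqueue [27, 44], visited so far: [7, 6, 15, 12, 38]
  queue [27, 44] -> pop 27, enqueue [25], visited so far: [7, 6, 15, 12, 38, 27]
  queue [44, 25] -> pop 44, enqueue [none], visited so far: [7, 6, 15, 12, 38, 27, 44]
  queue [25] -> pop 25, enqueue [none], visited so far: [7, 6, 15, 12, 38, 27, 44, 25]
Result: [7, 6, 15, 12, 38, 27, 44, 25]


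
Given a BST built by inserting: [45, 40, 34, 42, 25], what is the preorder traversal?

Tree insertion order: [45, 40, 34, 42, 25]
Tree (level-order array): [45, 40, None, 34, 42, 25]
Preorder traversal: [45, 40, 34, 25, 42]


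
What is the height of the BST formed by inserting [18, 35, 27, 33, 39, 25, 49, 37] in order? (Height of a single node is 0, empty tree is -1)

Insertion order: [18, 35, 27, 33, 39, 25, 49, 37]
Tree (level-order array): [18, None, 35, 27, 39, 25, 33, 37, 49]
Compute height bottom-up (empty subtree = -1):
  height(25) = 1 + max(-1, -1) = 0
  height(33) = 1 + max(-1, -1) = 0
  height(27) = 1 + max(0, 0) = 1
  height(37) = 1 + max(-1, -1) = 0
  height(49) = 1 + max(-1, -1) = 0
  height(39) = 1 + max(0, 0) = 1
  height(35) = 1 + max(1, 1) = 2
  height(18) = 1 + max(-1, 2) = 3
Height = 3


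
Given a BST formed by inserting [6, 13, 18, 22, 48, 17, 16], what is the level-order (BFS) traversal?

Tree insertion order: [6, 13, 18, 22, 48, 17, 16]
Tree (level-order array): [6, None, 13, None, 18, 17, 22, 16, None, None, 48]
BFS from the root, enqueuing left then right child of each popped node:
  queue [6] -> pop 6, enqueue [13], visited so far: [6]
  queue [13] -> pop 13, enqueue [18], visited so far: [6, 13]
  queue [18] -> pop 18, enqueue [17, 22], visited so far: [6, 13, 18]
  queue [17, 22] -> pop 17, enqueue [16], visited so far: [6, 13, 18, 17]
  queue [22, 16] -> pop 22, enqueue [48], visited so far: [6, 13, 18, 17, 22]
  queue [16, 48] -> pop 16, enqueue [none], visited so far: [6, 13, 18, 17, 22, 16]
  queue [48] -> pop 48, enqueue [none], visited so far: [6, 13, 18, 17, 22, 16, 48]
Result: [6, 13, 18, 17, 22, 16, 48]


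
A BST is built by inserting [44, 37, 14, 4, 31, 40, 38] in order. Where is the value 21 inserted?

Starting tree (level order): [44, 37, None, 14, 40, 4, 31, 38]
Insertion path: 44 -> 37 -> 14 -> 31
Result: insert 21 as left child of 31
Final tree (level order): [44, 37, None, 14, 40, 4, 31, 38, None, None, None, 21]


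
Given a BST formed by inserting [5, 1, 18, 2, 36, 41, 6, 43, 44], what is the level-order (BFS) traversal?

Tree insertion order: [5, 1, 18, 2, 36, 41, 6, 43, 44]
Tree (level-order array): [5, 1, 18, None, 2, 6, 36, None, None, None, None, None, 41, None, 43, None, 44]
BFS from the root, enqueuing left then right child of each popped node:
  queue [5] -> pop 5, enqueue [1, 18], visited so far: [5]
  queue [1, 18] -> pop 1, enqueue [2], visited so far: [5, 1]
  queue [18, 2] -> pop 18, enqueue [6, 36], visited so far: [5, 1, 18]
  queue [2, 6, 36] -> pop 2, enqueue [none], visited so far: [5, 1, 18, 2]
  queue [6, 36] -> pop 6, enqueue [none], visited so far: [5, 1, 18, 2, 6]
  queue [36] -> pop 36, enqueue [41], visited so far: [5, 1, 18, 2, 6, 36]
  queue [41] -> pop 41, enqueue [43], visited so far: [5, 1, 18, 2, 6, 36, 41]
  queue [43] -> pop 43, enqueue [44], visited so far: [5, 1, 18, 2, 6, 36, 41, 43]
  queue [44] -> pop 44, enqueue [none], visited so far: [5, 1, 18, 2, 6, 36, 41, 43, 44]
Result: [5, 1, 18, 2, 6, 36, 41, 43, 44]


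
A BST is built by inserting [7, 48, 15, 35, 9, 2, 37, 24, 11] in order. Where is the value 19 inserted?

Starting tree (level order): [7, 2, 48, None, None, 15, None, 9, 35, None, 11, 24, 37]
Insertion path: 7 -> 48 -> 15 -> 35 -> 24
Result: insert 19 as left child of 24
Final tree (level order): [7, 2, 48, None, None, 15, None, 9, 35, None, 11, 24, 37, None, None, 19]


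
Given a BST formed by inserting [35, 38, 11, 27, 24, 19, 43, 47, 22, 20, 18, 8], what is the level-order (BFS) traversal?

Tree insertion order: [35, 38, 11, 27, 24, 19, 43, 47, 22, 20, 18, 8]
Tree (level-order array): [35, 11, 38, 8, 27, None, 43, None, None, 24, None, None, 47, 19, None, None, None, 18, 22, None, None, 20]
BFS from the root, enqueuing left then right child of each popped node:
  queue [35] -> pop 35, enqueue [11, 38], visited so far: [35]
  queue [11, 38] -> pop 11, enqueue [8, 27], visited so far: [35, 11]
  queue [38, 8, 27] -> pop 38, enqueue [43], visited so far: [35, 11, 38]
  queue [8, 27, 43] -> pop 8, enqueue [none], visited so far: [35, 11, 38, 8]
  queue [27, 43] -> pop 27, enqueue [24], visited so far: [35, 11, 38, 8, 27]
  queue [43, 24] -> pop 43, enqueue [47], visited so far: [35, 11, 38, 8, 27, 43]
  queue [24, 47] -> pop 24, enqueue [19], visited so far: [35, 11, 38, 8, 27, 43, 24]
  queue [47, 19] -> pop 47, enqueue [none], visited so far: [35, 11, 38, 8, 27, 43, 24, 47]
  queue [19] -> pop 19, enqueue [18, 22], visited so far: [35, 11, 38, 8, 27, 43, 24, 47, 19]
  queue [18, 22] -> pop 18, enqueue [none], visited so far: [35, 11, 38, 8, 27, 43, 24, 47, 19, 18]
  queue [22] -> pop 22, enqueue [20], visited so far: [35, 11, 38, 8, 27, 43, 24, 47, 19, 18, 22]
  queue [20] -> pop 20, enqueue [none], visited so far: [35, 11, 38, 8, 27, 43, 24, 47, 19, 18, 22, 20]
Result: [35, 11, 38, 8, 27, 43, 24, 47, 19, 18, 22, 20]


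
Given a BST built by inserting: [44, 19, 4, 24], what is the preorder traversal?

Tree insertion order: [44, 19, 4, 24]
Tree (level-order array): [44, 19, None, 4, 24]
Preorder traversal: [44, 19, 4, 24]


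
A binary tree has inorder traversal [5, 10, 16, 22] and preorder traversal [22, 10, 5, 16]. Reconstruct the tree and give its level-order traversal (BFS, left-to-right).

Inorder:  [5, 10, 16, 22]
Preorder: [22, 10, 5, 16]
Algorithm: preorder visits root first, so consume preorder in order;
for each root, split the current inorder slice at that value into
left-subtree inorder and right-subtree inorder, then recurse.
Recursive splits:
  root=22; inorder splits into left=[5, 10, 16], right=[]
  root=10; inorder splits into left=[5], right=[16]
  root=5; inorder splits into left=[], right=[]
  root=16; inorder splits into left=[], right=[]
Reconstructed level-order: [22, 10, 5, 16]


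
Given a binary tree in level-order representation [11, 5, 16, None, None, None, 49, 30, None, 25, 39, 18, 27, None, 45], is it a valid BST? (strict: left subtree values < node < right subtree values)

Level-order array: [11, 5, 16, None, None, None, 49, 30, None, 25, 39, 18, 27, None, 45]
Validate using subtree bounds (lo, hi): at each node, require lo < value < hi,
then recurse left with hi=value and right with lo=value.
Preorder trace (stopping at first violation):
  at node 11 with bounds (-inf, +inf): OK
  at node 5 with bounds (-inf, 11): OK
  at node 16 with bounds (11, +inf): OK
  at node 49 with bounds (16, +inf): OK
  at node 30 with bounds (16, 49): OK
  at node 25 with bounds (16, 30): OK
  at node 18 with bounds (16, 25): OK
  at node 27 with bounds (25, 30): OK
  at node 39 with bounds (30, 49): OK
  at node 45 with bounds (39, 49): OK
No violation found at any node.
Result: Valid BST


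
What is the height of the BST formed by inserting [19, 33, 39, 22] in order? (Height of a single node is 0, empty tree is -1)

Insertion order: [19, 33, 39, 22]
Tree (level-order array): [19, None, 33, 22, 39]
Compute height bottom-up (empty subtree = -1):
  height(22) = 1 + max(-1, -1) = 0
  height(39) = 1 + max(-1, -1) = 0
  height(33) = 1 + max(0, 0) = 1
  height(19) = 1 + max(-1, 1) = 2
Height = 2


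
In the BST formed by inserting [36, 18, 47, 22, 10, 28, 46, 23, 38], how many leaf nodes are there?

Tree built from: [36, 18, 47, 22, 10, 28, 46, 23, 38]
Tree (level-order array): [36, 18, 47, 10, 22, 46, None, None, None, None, 28, 38, None, 23]
Rule: A leaf has 0 children.
Per-node child counts:
  node 36: 2 child(ren)
  node 18: 2 child(ren)
  node 10: 0 child(ren)
  node 22: 1 child(ren)
  node 28: 1 child(ren)
  node 23: 0 child(ren)
  node 47: 1 child(ren)
  node 46: 1 child(ren)
  node 38: 0 child(ren)
Matching nodes: [10, 23, 38]
Count of leaf nodes: 3


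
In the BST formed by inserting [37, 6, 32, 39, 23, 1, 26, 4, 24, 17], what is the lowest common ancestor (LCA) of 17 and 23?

Tree insertion order: [37, 6, 32, 39, 23, 1, 26, 4, 24, 17]
Tree (level-order array): [37, 6, 39, 1, 32, None, None, None, 4, 23, None, None, None, 17, 26, None, None, 24]
In a BST, the LCA of p=17, q=23 is the first node v on the
root-to-leaf path with p <= v <= q (go left if both < v, right if both > v).
Walk from root:
  at 37: both 17 and 23 < 37, go left
  at 6: both 17 and 23 > 6, go right
  at 32: both 17 and 23 < 32, go left
  at 23: 17 <= 23 <= 23, this is the LCA
LCA = 23


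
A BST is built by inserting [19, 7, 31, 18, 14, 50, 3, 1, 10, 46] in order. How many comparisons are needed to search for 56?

Search path for 56: 19 -> 31 -> 50
Found: False
Comparisons: 3


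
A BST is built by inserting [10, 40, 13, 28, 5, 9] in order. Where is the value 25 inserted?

Starting tree (level order): [10, 5, 40, None, 9, 13, None, None, None, None, 28]
Insertion path: 10 -> 40 -> 13 -> 28
Result: insert 25 as left child of 28
Final tree (level order): [10, 5, 40, None, 9, 13, None, None, None, None, 28, 25]


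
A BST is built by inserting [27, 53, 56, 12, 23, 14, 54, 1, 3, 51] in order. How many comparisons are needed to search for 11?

Search path for 11: 27 -> 12 -> 1 -> 3
Found: False
Comparisons: 4


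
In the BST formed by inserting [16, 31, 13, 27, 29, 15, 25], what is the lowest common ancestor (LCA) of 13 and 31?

Tree insertion order: [16, 31, 13, 27, 29, 15, 25]
Tree (level-order array): [16, 13, 31, None, 15, 27, None, None, None, 25, 29]
In a BST, the LCA of p=13, q=31 is the first node v on the
root-to-leaf path with p <= v <= q (go left if both < v, right if both > v).
Walk from root:
  at 16: 13 <= 16 <= 31, this is the LCA
LCA = 16


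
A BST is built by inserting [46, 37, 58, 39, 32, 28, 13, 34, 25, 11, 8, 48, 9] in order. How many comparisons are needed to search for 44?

Search path for 44: 46 -> 37 -> 39
Found: False
Comparisons: 3


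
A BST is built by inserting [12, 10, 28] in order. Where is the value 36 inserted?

Starting tree (level order): [12, 10, 28]
Insertion path: 12 -> 28
Result: insert 36 as right child of 28
Final tree (level order): [12, 10, 28, None, None, None, 36]


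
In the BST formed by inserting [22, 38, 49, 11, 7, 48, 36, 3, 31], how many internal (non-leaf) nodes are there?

Tree built from: [22, 38, 49, 11, 7, 48, 36, 3, 31]
Tree (level-order array): [22, 11, 38, 7, None, 36, 49, 3, None, 31, None, 48]
Rule: An internal node has at least one child.
Per-node child counts:
  node 22: 2 child(ren)
  node 11: 1 child(ren)
  node 7: 1 child(ren)
  node 3: 0 child(ren)
  node 38: 2 child(ren)
  node 36: 1 child(ren)
  node 31: 0 child(ren)
  node 49: 1 child(ren)
  node 48: 0 child(ren)
Matching nodes: [22, 11, 7, 38, 36, 49]
Count of internal (non-leaf) nodes: 6


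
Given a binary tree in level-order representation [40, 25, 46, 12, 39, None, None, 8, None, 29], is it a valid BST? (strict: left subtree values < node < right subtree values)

Level-order array: [40, 25, 46, 12, 39, None, None, 8, None, 29]
Validate using subtree bounds (lo, hi): at each node, require lo < value < hi,
then recurse left with hi=value and right with lo=value.
Preorder trace (stopping at first violation):
  at node 40 with bounds (-inf, +inf): OK
  at node 25 with bounds (-inf, 40): OK
  at node 12 with bounds (-inf, 25): OK
  at node 8 with bounds (-inf, 12): OK
  at node 39 with bounds (25, 40): OK
  at node 29 with bounds (25, 39): OK
  at node 46 with bounds (40, +inf): OK
No violation found at any node.
Result: Valid BST


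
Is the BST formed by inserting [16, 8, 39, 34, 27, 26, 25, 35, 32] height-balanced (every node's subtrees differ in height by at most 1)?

Tree (level-order array): [16, 8, 39, None, None, 34, None, 27, 35, 26, 32, None, None, 25]
Definition: a tree is height-balanced if, at every node, |h(left) - h(right)| <= 1 (empty subtree has height -1).
Bottom-up per-node check:
  node 8: h_left=-1, h_right=-1, diff=0 [OK], height=0
  node 25: h_left=-1, h_right=-1, diff=0 [OK], height=0
  node 26: h_left=0, h_right=-1, diff=1 [OK], height=1
  node 32: h_left=-1, h_right=-1, diff=0 [OK], height=0
  node 27: h_left=1, h_right=0, diff=1 [OK], height=2
  node 35: h_left=-1, h_right=-1, diff=0 [OK], height=0
  node 34: h_left=2, h_right=0, diff=2 [FAIL (|2-0|=2 > 1)], height=3
  node 39: h_left=3, h_right=-1, diff=4 [FAIL (|3--1|=4 > 1)], height=4
  node 16: h_left=0, h_right=4, diff=4 [FAIL (|0-4|=4 > 1)], height=5
Node 34 violates the condition: |2 - 0| = 2 > 1.
Result: Not balanced


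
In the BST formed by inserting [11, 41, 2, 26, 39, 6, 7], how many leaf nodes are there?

Tree built from: [11, 41, 2, 26, 39, 6, 7]
Tree (level-order array): [11, 2, 41, None, 6, 26, None, None, 7, None, 39]
Rule: A leaf has 0 children.
Per-node child counts:
  node 11: 2 child(ren)
  node 2: 1 child(ren)
  node 6: 1 child(ren)
  node 7: 0 child(ren)
  node 41: 1 child(ren)
  node 26: 1 child(ren)
  node 39: 0 child(ren)
Matching nodes: [7, 39]
Count of leaf nodes: 2


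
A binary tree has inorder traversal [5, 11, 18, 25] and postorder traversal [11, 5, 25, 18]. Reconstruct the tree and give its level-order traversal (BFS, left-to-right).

Inorder:   [5, 11, 18, 25]
Postorder: [11, 5, 25, 18]
Algorithm: postorder visits root last, so walk postorder right-to-left;
each value is the root of the current inorder slice — split it at that
value, recurse on the right subtree first, then the left.
Recursive splits:
  root=18; inorder splits into left=[5, 11], right=[25]
  root=25; inorder splits into left=[], right=[]
  root=5; inorder splits into left=[], right=[11]
  root=11; inorder splits into left=[], right=[]
Reconstructed level-order: [18, 5, 25, 11]


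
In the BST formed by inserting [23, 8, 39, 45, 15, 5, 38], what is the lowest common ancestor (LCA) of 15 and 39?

Tree insertion order: [23, 8, 39, 45, 15, 5, 38]
Tree (level-order array): [23, 8, 39, 5, 15, 38, 45]
In a BST, the LCA of p=15, q=39 is the first node v on the
root-to-leaf path with p <= v <= q (go left if both < v, right if both > v).
Walk from root:
  at 23: 15 <= 23 <= 39, this is the LCA
LCA = 23


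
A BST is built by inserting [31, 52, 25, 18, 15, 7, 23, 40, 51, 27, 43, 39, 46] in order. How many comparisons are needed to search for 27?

Search path for 27: 31 -> 25 -> 27
Found: True
Comparisons: 3


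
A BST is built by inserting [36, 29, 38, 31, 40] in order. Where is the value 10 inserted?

Starting tree (level order): [36, 29, 38, None, 31, None, 40]
Insertion path: 36 -> 29
Result: insert 10 as left child of 29
Final tree (level order): [36, 29, 38, 10, 31, None, 40]


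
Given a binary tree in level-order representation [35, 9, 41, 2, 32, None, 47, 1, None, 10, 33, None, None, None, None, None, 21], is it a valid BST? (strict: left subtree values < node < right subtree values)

Level-order array: [35, 9, 41, 2, 32, None, 47, 1, None, 10, 33, None, None, None, None, None, 21]
Validate using subtree bounds (lo, hi): at each node, require lo < value < hi,
then recurse left with hi=value and right with lo=value.
Preorder trace (stopping at first violation):
  at node 35 with bounds (-inf, +inf): OK
  at node 9 with bounds (-inf, 35): OK
  at node 2 with bounds (-inf, 9): OK
  at node 1 with bounds (-inf, 2): OK
  at node 32 with bounds (9, 35): OK
  at node 10 with bounds (9, 32): OK
  at node 21 with bounds (10, 32): OK
  at node 33 with bounds (32, 35): OK
  at node 41 with bounds (35, +inf): OK
  at node 47 with bounds (41, +inf): OK
No violation found at any node.
Result: Valid BST


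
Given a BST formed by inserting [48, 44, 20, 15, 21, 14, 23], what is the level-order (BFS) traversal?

Tree insertion order: [48, 44, 20, 15, 21, 14, 23]
Tree (level-order array): [48, 44, None, 20, None, 15, 21, 14, None, None, 23]
BFS from the root, enqueuing left then right child of each popped node:
  queue [48] -> pop 48, enqueue [44], visited so far: [48]
  queue [44] -> pop 44, enqueue [20], visited so far: [48, 44]
  queue [20] -> pop 20, enqueue [15, 21], visited so far: [48, 44, 20]
  queue [15, 21] -> pop 15, enqueue [14], visited so far: [48, 44, 20, 15]
  queue [21, 14] -> pop 21, enqueue [23], visited so far: [48, 44, 20, 15, 21]
  queue [14, 23] -> pop 14, enqueue [none], visited so far: [48, 44, 20, 15, 21, 14]
  queue [23] -> pop 23, enqueue [none], visited so far: [48, 44, 20, 15, 21, 14, 23]
Result: [48, 44, 20, 15, 21, 14, 23]


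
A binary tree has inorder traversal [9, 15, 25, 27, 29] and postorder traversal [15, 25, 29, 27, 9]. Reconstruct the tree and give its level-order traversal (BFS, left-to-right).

Inorder:   [9, 15, 25, 27, 29]
Postorder: [15, 25, 29, 27, 9]
Algorithm: postorder visits root last, so walk postorder right-to-left;
each value is the root of the current inorder slice — split it at that
value, recurse on the right subtree first, then the left.
Recursive splits:
  root=9; inorder splits into left=[], right=[15, 25, 27, 29]
  root=27; inorder splits into left=[15, 25], right=[29]
  root=29; inorder splits into left=[], right=[]
  root=25; inorder splits into left=[15], right=[]
  root=15; inorder splits into left=[], right=[]
Reconstructed level-order: [9, 27, 25, 29, 15]


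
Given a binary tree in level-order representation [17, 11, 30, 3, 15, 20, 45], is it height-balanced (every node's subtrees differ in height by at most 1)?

Tree (level-order array): [17, 11, 30, 3, 15, 20, 45]
Definition: a tree is height-balanced if, at every node, |h(left) - h(right)| <= 1 (empty subtree has height -1).
Bottom-up per-node check:
  node 3: h_left=-1, h_right=-1, diff=0 [OK], height=0
  node 15: h_left=-1, h_right=-1, diff=0 [OK], height=0
  node 11: h_left=0, h_right=0, diff=0 [OK], height=1
  node 20: h_left=-1, h_right=-1, diff=0 [OK], height=0
  node 45: h_left=-1, h_right=-1, diff=0 [OK], height=0
  node 30: h_left=0, h_right=0, diff=0 [OK], height=1
  node 17: h_left=1, h_right=1, diff=0 [OK], height=2
All nodes satisfy the balance condition.
Result: Balanced


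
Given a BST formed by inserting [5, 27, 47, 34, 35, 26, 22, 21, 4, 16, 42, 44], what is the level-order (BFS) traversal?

Tree insertion order: [5, 27, 47, 34, 35, 26, 22, 21, 4, 16, 42, 44]
Tree (level-order array): [5, 4, 27, None, None, 26, 47, 22, None, 34, None, 21, None, None, 35, 16, None, None, 42, None, None, None, 44]
BFS from the root, enqueuing left then right child of each popped node:
  queue [5] -> pop 5, enqueue [4, 27], visited so far: [5]
  queue [4, 27] -> pop 4, enqueue [none], visited so far: [5, 4]
  queue [27] -> pop 27, enqueue [26, 47], visited so far: [5, 4, 27]
  queue [26, 47] -> pop 26, enqueue [22], visited so far: [5, 4, 27, 26]
  queue [47, 22] -> pop 47, enqueue [34], visited so far: [5, 4, 27, 26, 47]
  queue [22, 34] -> pop 22, enqueue [21], visited so far: [5, 4, 27, 26, 47, 22]
  queue [34, 21] -> pop 34, enqueue [35], visited so far: [5, 4, 27, 26, 47, 22, 34]
  queue [21, 35] -> pop 21, enqueue [16], visited so far: [5, 4, 27, 26, 47, 22, 34, 21]
  queue [35, 16] -> pop 35, enqueue [42], visited so far: [5, 4, 27, 26, 47, 22, 34, 21, 35]
  queue [16, 42] -> pop 16, enqueue [none], visited so far: [5, 4, 27, 26, 47, 22, 34, 21, 35, 16]
  queue [42] -> pop 42, enqueue [44], visited so far: [5, 4, 27, 26, 47, 22, 34, 21, 35, 16, 42]
  queue [44] -> pop 44, enqueue [none], visited so far: [5, 4, 27, 26, 47, 22, 34, 21, 35, 16, 42, 44]
Result: [5, 4, 27, 26, 47, 22, 34, 21, 35, 16, 42, 44]


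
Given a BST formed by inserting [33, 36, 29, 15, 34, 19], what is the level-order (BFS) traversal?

Tree insertion order: [33, 36, 29, 15, 34, 19]
Tree (level-order array): [33, 29, 36, 15, None, 34, None, None, 19]
BFS from the root, enqueuing left then right child of each popped node:
  queue [33] -> pop 33, enqueue [29, 36], visited so far: [33]
  queue [29, 36] -> pop 29, enqueue [15], visited so far: [33, 29]
  queue [36, 15] -> pop 36, enqueue [34], visited so far: [33, 29, 36]
  queue [15, 34] -> pop 15, enqueue [19], visited so far: [33, 29, 36, 15]
  queue [34, 19] -> pop 34, enqueue [none], visited so far: [33, 29, 36, 15, 34]
  queue [19] -> pop 19, enqueue [none], visited so far: [33, 29, 36, 15, 34, 19]
Result: [33, 29, 36, 15, 34, 19]


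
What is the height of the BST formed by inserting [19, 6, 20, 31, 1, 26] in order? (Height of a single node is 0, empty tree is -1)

Insertion order: [19, 6, 20, 31, 1, 26]
Tree (level-order array): [19, 6, 20, 1, None, None, 31, None, None, 26]
Compute height bottom-up (empty subtree = -1):
  height(1) = 1 + max(-1, -1) = 0
  height(6) = 1 + max(0, -1) = 1
  height(26) = 1 + max(-1, -1) = 0
  height(31) = 1 + max(0, -1) = 1
  height(20) = 1 + max(-1, 1) = 2
  height(19) = 1 + max(1, 2) = 3
Height = 3


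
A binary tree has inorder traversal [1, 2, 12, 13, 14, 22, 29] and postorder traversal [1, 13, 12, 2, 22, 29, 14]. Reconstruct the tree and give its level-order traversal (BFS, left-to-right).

Inorder:   [1, 2, 12, 13, 14, 22, 29]
Postorder: [1, 13, 12, 2, 22, 29, 14]
Algorithm: postorder visits root last, so walk postorder right-to-left;
each value is the root of the current inorder slice — split it at that
value, recurse on the right subtree first, then the left.
Recursive splits:
  root=14; inorder splits into left=[1, 2, 12, 13], right=[22, 29]
  root=29; inorder splits into left=[22], right=[]
  root=22; inorder splits into left=[], right=[]
  root=2; inorder splits into left=[1], right=[12, 13]
  root=12; inorder splits into left=[], right=[13]
  root=13; inorder splits into left=[], right=[]
  root=1; inorder splits into left=[], right=[]
Reconstructed level-order: [14, 2, 29, 1, 12, 22, 13]


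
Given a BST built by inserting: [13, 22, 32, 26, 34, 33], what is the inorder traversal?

Tree insertion order: [13, 22, 32, 26, 34, 33]
Tree (level-order array): [13, None, 22, None, 32, 26, 34, None, None, 33]
Inorder traversal: [13, 22, 26, 32, 33, 34]


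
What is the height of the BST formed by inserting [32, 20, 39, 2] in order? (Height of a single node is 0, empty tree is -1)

Insertion order: [32, 20, 39, 2]
Tree (level-order array): [32, 20, 39, 2]
Compute height bottom-up (empty subtree = -1):
  height(2) = 1 + max(-1, -1) = 0
  height(20) = 1 + max(0, -1) = 1
  height(39) = 1 + max(-1, -1) = 0
  height(32) = 1 + max(1, 0) = 2
Height = 2


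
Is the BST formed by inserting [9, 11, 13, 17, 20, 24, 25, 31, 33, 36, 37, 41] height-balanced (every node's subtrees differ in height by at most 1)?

Tree (level-order array): [9, None, 11, None, 13, None, 17, None, 20, None, 24, None, 25, None, 31, None, 33, None, 36, None, 37, None, 41]
Definition: a tree is height-balanced if, at every node, |h(left) - h(right)| <= 1 (empty subtree has height -1).
Bottom-up per-node check:
  node 41: h_left=-1, h_right=-1, diff=0 [OK], height=0
  node 37: h_left=-1, h_right=0, diff=1 [OK], height=1
  node 36: h_left=-1, h_right=1, diff=2 [FAIL (|-1-1|=2 > 1)], height=2
  node 33: h_left=-1, h_right=2, diff=3 [FAIL (|-1-2|=3 > 1)], height=3
  node 31: h_left=-1, h_right=3, diff=4 [FAIL (|-1-3|=4 > 1)], height=4
  node 25: h_left=-1, h_right=4, diff=5 [FAIL (|-1-4|=5 > 1)], height=5
  node 24: h_left=-1, h_right=5, diff=6 [FAIL (|-1-5|=6 > 1)], height=6
  node 20: h_left=-1, h_right=6, diff=7 [FAIL (|-1-6|=7 > 1)], height=7
  node 17: h_left=-1, h_right=7, diff=8 [FAIL (|-1-7|=8 > 1)], height=8
  node 13: h_left=-1, h_right=8, diff=9 [FAIL (|-1-8|=9 > 1)], height=9
  node 11: h_left=-1, h_right=9, diff=10 [FAIL (|-1-9|=10 > 1)], height=10
  node 9: h_left=-1, h_right=10, diff=11 [FAIL (|-1-10|=11 > 1)], height=11
Node 36 violates the condition: |-1 - 1| = 2 > 1.
Result: Not balanced


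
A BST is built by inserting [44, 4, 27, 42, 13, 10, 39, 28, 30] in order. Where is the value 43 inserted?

Starting tree (level order): [44, 4, None, None, 27, 13, 42, 10, None, 39, None, None, None, 28, None, None, 30]
Insertion path: 44 -> 4 -> 27 -> 42
Result: insert 43 as right child of 42
Final tree (level order): [44, 4, None, None, 27, 13, 42, 10, None, 39, 43, None, None, 28, None, None, None, None, 30]


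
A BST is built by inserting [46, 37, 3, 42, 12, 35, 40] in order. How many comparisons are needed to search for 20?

Search path for 20: 46 -> 37 -> 3 -> 12 -> 35
Found: False
Comparisons: 5


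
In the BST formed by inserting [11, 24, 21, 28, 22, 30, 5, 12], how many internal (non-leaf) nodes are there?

Tree built from: [11, 24, 21, 28, 22, 30, 5, 12]
Tree (level-order array): [11, 5, 24, None, None, 21, 28, 12, 22, None, 30]
Rule: An internal node has at least one child.
Per-node child counts:
  node 11: 2 child(ren)
  node 5: 0 child(ren)
  node 24: 2 child(ren)
  node 21: 2 child(ren)
  node 12: 0 child(ren)
  node 22: 0 child(ren)
  node 28: 1 child(ren)
  node 30: 0 child(ren)
Matching nodes: [11, 24, 21, 28]
Count of internal (non-leaf) nodes: 4


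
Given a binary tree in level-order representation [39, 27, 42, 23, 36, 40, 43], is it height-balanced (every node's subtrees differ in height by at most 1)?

Tree (level-order array): [39, 27, 42, 23, 36, 40, 43]
Definition: a tree is height-balanced if, at every node, |h(left) - h(right)| <= 1 (empty subtree has height -1).
Bottom-up per-node check:
  node 23: h_left=-1, h_right=-1, diff=0 [OK], height=0
  node 36: h_left=-1, h_right=-1, diff=0 [OK], height=0
  node 27: h_left=0, h_right=0, diff=0 [OK], height=1
  node 40: h_left=-1, h_right=-1, diff=0 [OK], height=0
  node 43: h_left=-1, h_right=-1, diff=0 [OK], height=0
  node 42: h_left=0, h_right=0, diff=0 [OK], height=1
  node 39: h_left=1, h_right=1, diff=0 [OK], height=2
All nodes satisfy the balance condition.
Result: Balanced


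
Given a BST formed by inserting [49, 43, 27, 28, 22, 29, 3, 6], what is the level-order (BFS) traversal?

Tree insertion order: [49, 43, 27, 28, 22, 29, 3, 6]
Tree (level-order array): [49, 43, None, 27, None, 22, 28, 3, None, None, 29, None, 6]
BFS from the root, enqueuing left then right child of each popped node:
  queue [49] -> pop 49, enqueue [43], visited so far: [49]
  queue [43] -> pop 43, enqueue [27], visited so far: [49, 43]
  queue [27] -> pop 27, enqueue [22, 28], visited so far: [49, 43, 27]
  queue [22, 28] -> pop 22, enqueue [3], visited so far: [49, 43, 27, 22]
  queue [28, 3] -> pop 28, enqueue [29], visited so far: [49, 43, 27, 22, 28]
  queue [3, 29] -> pop 3, enqueue [6], visited so far: [49, 43, 27, 22, 28, 3]
  queue [29, 6] -> pop 29, enqueue [none], visited so far: [49, 43, 27, 22, 28, 3, 29]
  queue [6] -> pop 6, enqueue [none], visited so far: [49, 43, 27, 22, 28, 3, 29, 6]
Result: [49, 43, 27, 22, 28, 3, 29, 6]


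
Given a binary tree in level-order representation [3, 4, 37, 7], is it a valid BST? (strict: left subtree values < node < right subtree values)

Level-order array: [3, 4, 37, 7]
Validate using subtree bounds (lo, hi): at each node, require lo < value < hi,
then recurse left with hi=value and right with lo=value.
Preorder trace (stopping at first violation):
  at node 3 with bounds (-inf, +inf): OK
  at node 4 with bounds (-inf, 3): VIOLATION
Node 4 violates its bound: not (-inf < 4 < 3).
Result: Not a valid BST


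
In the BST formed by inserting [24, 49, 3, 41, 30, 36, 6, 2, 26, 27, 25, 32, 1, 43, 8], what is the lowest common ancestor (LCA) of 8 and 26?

Tree insertion order: [24, 49, 3, 41, 30, 36, 6, 2, 26, 27, 25, 32, 1, 43, 8]
Tree (level-order array): [24, 3, 49, 2, 6, 41, None, 1, None, None, 8, 30, 43, None, None, None, None, 26, 36, None, None, 25, 27, 32]
In a BST, the LCA of p=8, q=26 is the first node v on the
root-to-leaf path with p <= v <= q (go left if both < v, right if both > v).
Walk from root:
  at 24: 8 <= 24 <= 26, this is the LCA
LCA = 24


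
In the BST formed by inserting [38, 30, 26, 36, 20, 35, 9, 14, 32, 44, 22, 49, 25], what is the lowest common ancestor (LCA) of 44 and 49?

Tree insertion order: [38, 30, 26, 36, 20, 35, 9, 14, 32, 44, 22, 49, 25]
Tree (level-order array): [38, 30, 44, 26, 36, None, 49, 20, None, 35, None, None, None, 9, 22, 32, None, None, 14, None, 25]
In a BST, the LCA of p=44, q=49 is the first node v on the
root-to-leaf path with p <= v <= q (go left if both < v, right if both > v).
Walk from root:
  at 38: both 44 and 49 > 38, go right
  at 44: 44 <= 44 <= 49, this is the LCA
LCA = 44
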